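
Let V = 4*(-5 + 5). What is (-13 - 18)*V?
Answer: 0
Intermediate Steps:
V = 0 (V = 4*0 = 0)
(-13 - 18)*V = (-13 - 18)*0 = -31*0 = 0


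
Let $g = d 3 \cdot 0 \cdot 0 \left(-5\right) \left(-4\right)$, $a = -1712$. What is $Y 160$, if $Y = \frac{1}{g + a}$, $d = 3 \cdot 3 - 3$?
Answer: $- \frac{10}{107} \approx -0.093458$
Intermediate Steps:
$d = 6$ ($d = 9 - 3 = 6$)
$g = 0$ ($g = 6 \cdot 3 \cdot 0 \cdot 0 \left(-5\right) \left(-4\right) = 6 \cdot 0 \cdot 0 \left(-4\right) = 6 \cdot 0 \cdot 0 = 6 \cdot 0 = 0$)
$Y = - \frac{1}{1712}$ ($Y = \frac{1}{0 - 1712} = \frac{1}{-1712} = - \frac{1}{1712} \approx -0.00058411$)
$Y 160 = \left(- \frac{1}{1712}\right) 160 = - \frac{10}{107}$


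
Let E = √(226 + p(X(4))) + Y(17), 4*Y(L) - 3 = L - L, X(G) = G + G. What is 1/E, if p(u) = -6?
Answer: -12/3511 + 32*√55/3511 ≈ 0.064175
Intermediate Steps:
X(G) = 2*G
Y(L) = ¾ (Y(L) = ¾ + (L - L)/4 = ¾ + (¼)*0 = ¾ + 0 = ¾)
E = ¾ + 2*√55 (E = √(226 - 6) + ¾ = √220 + ¾ = 2*√55 + ¾ = ¾ + 2*√55 ≈ 15.582)
1/E = 1/(¾ + 2*√55)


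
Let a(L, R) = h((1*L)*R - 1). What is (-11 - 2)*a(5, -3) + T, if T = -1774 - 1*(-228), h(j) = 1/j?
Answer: -24723/16 ≈ -1545.2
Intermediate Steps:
h(j) = 1/j
a(L, R) = 1/(-1 + L*R) (a(L, R) = 1/((1*L)*R - 1) = 1/(L*R - 1) = 1/(-1 + L*R))
T = -1546 (T = -1774 + 228 = -1546)
(-11 - 2)*a(5, -3) + T = (-11 - 2)/(-1 + 5*(-3)) - 1546 = -13/(-1 - 15) - 1546 = -13/(-16) - 1546 = -13*(-1/16) - 1546 = 13/16 - 1546 = -24723/16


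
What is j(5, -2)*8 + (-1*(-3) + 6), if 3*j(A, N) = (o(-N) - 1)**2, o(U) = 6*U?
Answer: 995/3 ≈ 331.67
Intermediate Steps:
j(A, N) = (-1 - 6*N)**2/3 (j(A, N) = (6*(-N) - 1)**2/3 = (-6*N - 1)**2/3 = (-1 - 6*N)**2/3)
j(5, -2)*8 + (-1*(-3) + 6) = ((1 + 6*(-2))**2/3)*8 + (-1*(-3) + 6) = ((1 - 12)**2/3)*8 + (3 + 6) = ((1/3)*(-11)**2)*8 + 9 = ((1/3)*121)*8 + 9 = (121/3)*8 + 9 = 968/3 + 9 = 995/3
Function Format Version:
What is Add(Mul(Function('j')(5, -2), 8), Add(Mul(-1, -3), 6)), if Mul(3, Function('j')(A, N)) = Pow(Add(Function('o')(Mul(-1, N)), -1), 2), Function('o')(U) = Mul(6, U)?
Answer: Rational(995, 3) ≈ 331.67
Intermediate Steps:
Function('j')(A, N) = Mul(Rational(1, 3), Pow(Add(-1, Mul(-6, N)), 2)) (Function('j')(A, N) = Mul(Rational(1, 3), Pow(Add(Mul(6, Mul(-1, N)), -1), 2)) = Mul(Rational(1, 3), Pow(Add(Mul(-6, N), -1), 2)) = Mul(Rational(1, 3), Pow(Add(-1, Mul(-6, N)), 2)))
Add(Mul(Function('j')(5, -2), 8), Add(Mul(-1, -3), 6)) = Add(Mul(Mul(Rational(1, 3), Pow(Add(1, Mul(6, -2)), 2)), 8), Add(Mul(-1, -3), 6)) = Add(Mul(Mul(Rational(1, 3), Pow(Add(1, -12), 2)), 8), Add(3, 6)) = Add(Mul(Mul(Rational(1, 3), Pow(-11, 2)), 8), 9) = Add(Mul(Mul(Rational(1, 3), 121), 8), 9) = Add(Mul(Rational(121, 3), 8), 9) = Add(Rational(968, 3), 9) = Rational(995, 3)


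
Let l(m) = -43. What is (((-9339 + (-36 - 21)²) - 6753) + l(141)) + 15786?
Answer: 2900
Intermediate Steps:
(((-9339 + (-36 - 21)²) - 6753) + l(141)) + 15786 = (((-9339 + (-36 - 21)²) - 6753) - 43) + 15786 = (((-9339 + (-57)²) - 6753) - 43) + 15786 = (((-9339 + 3249) - 6753) - 43) + 15786 = ((-6090 - 6753) - 43) + 15786 = (-12843 - 43) + 15786 = -12886 + 15786 = 2900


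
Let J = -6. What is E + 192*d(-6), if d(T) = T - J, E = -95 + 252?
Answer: 157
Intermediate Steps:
E = 157
d(T) = 6 + T (d(T) = T - 1*(-6) = T + 6 = 6 + T)
E + 192*d(-6) = 157 + 192*(6 - 6) = 157 + 192*0 = 157 + 0 = 157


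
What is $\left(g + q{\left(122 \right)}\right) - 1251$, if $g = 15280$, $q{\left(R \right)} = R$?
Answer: $14151$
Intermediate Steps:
$\left(g + q{\left(122 \right)}\right) - 1251 = \left(15280 + 122\right) - 1251 = 15402 - 1251 = 14151$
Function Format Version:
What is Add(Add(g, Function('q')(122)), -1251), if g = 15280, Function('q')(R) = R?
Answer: 14151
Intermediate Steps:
Add(Add(g, Function('q')(122)), -1251) = Add(Add(15280, 122), -1251) = Add(15402, -1251) = 14151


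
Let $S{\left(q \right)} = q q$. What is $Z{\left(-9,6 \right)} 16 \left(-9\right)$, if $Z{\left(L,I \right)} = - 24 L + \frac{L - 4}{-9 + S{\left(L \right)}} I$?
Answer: $-30948$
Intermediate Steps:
$S{\left(q \right)} = q^{2}$
$Z{\left(L,I \right)} = - 24 L + \frac{I \left(-4 + L\right)}{-9 + L^{2}}$ ($Z{\left(L,I \right)} = - 24 L + \frac{L - 4}{-9 + L^{2}} I = - 24 L + \frac{-4 + L}{-9 + L^{2}} I = - 24 L + \frac{I \left(-4 + L\right)}{-9 + L^{2}}$)
$Z{\left(-9,6 \right)} 16 \left(-9\right) = \frac{- 24 \left(-9\right)^{3} - 24 + 216 \left(-9\right) + 6 \left(-9\right)}{-9 + \left(-9\right)^{2}} \cdot 16 \left(-9\right) = \frac{\left(-24\right) \left(-729\right) - 24 - 1944 - 54}{-9 + 81} \left(-144\right) = \frac{17496 - 24 - 1944 - 54}{72} \left(-144\right) = \frac{1}{72} \cdot 15474 \left(-144\right) = \frac{2579}{12} \left(-144\right) = -30948$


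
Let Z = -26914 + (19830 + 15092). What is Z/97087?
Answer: 8008/97087 ≈ 0.082483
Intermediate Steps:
Z = 8008 (Z = -26914 + 34922 = 8008)
Z/97087 = 8008/97087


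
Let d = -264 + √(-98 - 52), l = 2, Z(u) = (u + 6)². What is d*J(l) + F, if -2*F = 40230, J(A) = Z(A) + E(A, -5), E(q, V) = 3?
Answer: -37803 + 335*I*√6 ≈ -37803.0 + 820.58*I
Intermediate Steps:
Z(u) = (6 + u)²
J(A) = 3 + (6 + A)² (J(A) = (6 + A)² + 3 = 3 + (6 + A)²)
F = -20115 (F = -½*40230 = -20115)
d = -264 + 5*I*√6 (d = -264 + √(-150) = -264 + 5*I*√6 ≈ -264.0 + 12.247*I)
d*J(l) + F = (-264 + 5*I*√6)*(3 + (6 + 2)²) - 20115 = (-264 + 5*I*√6)*(3 + 8²) - 20115 = (-264 + 5*I*√6)*(3 + 64) - 20115 = (-264 + 5*I*√6)*67 - 20115 = (-17688 + 335*I*√6) - 20115 = -37803 + 335*I*√6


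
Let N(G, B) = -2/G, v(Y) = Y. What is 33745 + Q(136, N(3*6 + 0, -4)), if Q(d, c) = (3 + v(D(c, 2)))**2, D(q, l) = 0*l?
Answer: 33754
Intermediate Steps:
D(q, l) = 0
Q(d, c) = 9 (Q(d, c) = (3 + 0)**2 = 3**2 = 9)
33745 + Q(136, N(3*6 + 0, -4)) = 33745 + 9 = 33754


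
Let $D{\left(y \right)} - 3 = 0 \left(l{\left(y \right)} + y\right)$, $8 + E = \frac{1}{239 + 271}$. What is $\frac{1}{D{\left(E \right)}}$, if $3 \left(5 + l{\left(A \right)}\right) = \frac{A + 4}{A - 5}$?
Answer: $\frac{1}{3} \approx 0.33333$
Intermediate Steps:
$l{\left(A \right)} = -5 + \frac{4 + A}{3 \left(-5 + A\right)}$ ($l{\left(A \right)} = -5 + \frac{\left(A + 4\right) \frac{1}{A - 5}}{3} = -5 + \frac{\left(4 + A\right) \frac{1}{-5 + A}}{3} = -5 + \frac{\frac{1}{-5 + A} \left(4 + A\right)}{3} = -5 + \frac{4 + A}{3 \left(-5 + A\right)}$)
$E = - \frac{4079}{510}$ ($E = -8 + \frac{1}{239 + 271} = -8 + \frac{1}{510} = - \frac{4079}{510} \approx -7.998$)
$D{\left(y \right)} = 3$ ($D{\left(y \right)} = 3 + 0 \left(\frac{79 - 14 y}{3 \left(-5 + y\right)} + y\right) = 3 + 0 \left(y + \frac{79 - 14 y}{3 \left(-5 + y\right)}\right) = 3 + 0 = 3$)
$\frac{1}{D{\left(E \right)}} = \frac{1}{3}$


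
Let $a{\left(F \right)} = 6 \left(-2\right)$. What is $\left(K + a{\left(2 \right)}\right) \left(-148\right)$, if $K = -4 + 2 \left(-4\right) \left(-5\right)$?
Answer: $-3552$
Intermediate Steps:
$a{\left(F \right)} = -12$
$K = 36$ ($K = -4 - -40 = -4 + 40 = 36$)
$\left(K + a{\left(2 \right)}\right) \left(-148\right) = \left(36 - 12\right) \left(-148\right) = 24 \left(-148\right) = -3552$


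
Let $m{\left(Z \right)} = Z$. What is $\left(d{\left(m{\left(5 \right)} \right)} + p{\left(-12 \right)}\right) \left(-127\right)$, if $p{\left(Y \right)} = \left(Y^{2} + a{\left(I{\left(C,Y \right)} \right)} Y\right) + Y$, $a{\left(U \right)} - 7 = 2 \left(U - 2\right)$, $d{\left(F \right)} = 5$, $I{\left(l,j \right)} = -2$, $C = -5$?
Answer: $-18923$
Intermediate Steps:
$a{\left(U \right)} = 3 + 2 U$ ($a{\left(U \right)} = 7 + 2 \left(U - 2\right) = 7 + 2 \left(-2 + U\right) = 7 + \left(-4 + 2 U\right) = 3 + 2 U$)
$p{\left(Y \right)} = Y^{2}$ ($p{\left(Y \right)} = \left(Y^{2} + \left(3 + 2 \left(-2\right)\right) Y\right) + Y = \left(Y^{2} + \left(3 - 4\right) Y\right) + Y = \left(Y^{2} - Y\right) + Y = Y^{2}$)
$\left(d{\left(m{\left(5 \right)} \right)} + p{\left(-12 \right)}\right) \left(-127\right) = \left(5 + \left(-12\right)^{2}\right) \left(-127\right) = \left(5 + 144\right) \left(-127\right) = 149 \left(-127\right) = -18923$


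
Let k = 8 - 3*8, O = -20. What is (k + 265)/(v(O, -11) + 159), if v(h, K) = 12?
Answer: 83/57 ≈ 1.4561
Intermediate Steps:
k = -16 (k = 8 - 24 = -16)
(k + 265)/(v(O, -11) + 159) = (-16 + 265)/(12 + 159) = 249/171 = 249*(1/171) = 83/57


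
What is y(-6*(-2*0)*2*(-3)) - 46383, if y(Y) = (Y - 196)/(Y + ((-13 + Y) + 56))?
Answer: -1994665/43 ≈ -46388.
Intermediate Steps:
y(Y) = (-196 + Y)/(43 + 2*Y) (y(Y) = (-196 + Y)/(Y + (43 + Y)) = (-196 + Y)/(43 + 2*Y))
y(-6*(-2*0)*2*(-3)) - 46383 = (-196 - 6*(-2*0)*2*(-3))/(43 + 2*(-6*(-2*0)*2*(-3))) - 46383 = (-196 - 0*2*(-3))/(43 + 2*(-0*2*(-3))) - 46383 = (-196 - 6*0*(-3))/(43 + 2*(-6*0*(-3))) - 46383 = (-196 + 0*(-3))/(43 + 2*(0*(-3))) - 46383 = (-196 + 0)/(43 + 2*0) - 46383 = -196/(43 + 0) - 46383 = -196/43 - 46383 = -1994665/43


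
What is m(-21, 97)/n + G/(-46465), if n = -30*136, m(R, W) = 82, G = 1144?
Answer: -169553/3791544 ≈ -0.044719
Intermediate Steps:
n = -4080
m(-21, 97)/n + G/(-46465) = 82/(-4080) + 1144/(-46465) = 82*(-1/4080) + 1144*(-1/46465) = -41/2040 - 1144/46465 = -169553/3791544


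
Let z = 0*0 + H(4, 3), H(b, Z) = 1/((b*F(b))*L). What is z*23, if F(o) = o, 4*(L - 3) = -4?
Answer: 23/32 ≈ 0.71875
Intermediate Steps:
L = 2 (L = 3 + (¼)*(-4) = 3 - 1 = 2)
H(b, Z) = 1/(2*b²) (H(b, Z) = 1/((b*b)*2) = 1/(b²*2) = 1/(2*b²))
z = 1/32 (z = 0*0 + (½)/4² = 0 + (½)*(1/16) = 0 + 1/32 = 1/32 ≈ 0.031250)
z*23 = (1/32)*23 = 23/32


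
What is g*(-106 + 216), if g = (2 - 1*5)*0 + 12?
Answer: 1320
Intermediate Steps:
g = 12 (g = (2 - 5)*0 + 12 = -3*0 + 12 = 0 + 12 = 12)
g*(-106 + 216) = 12*(-106 + 216) = 12*110 = 1320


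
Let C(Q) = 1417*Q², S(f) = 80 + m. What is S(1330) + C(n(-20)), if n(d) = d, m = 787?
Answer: 567667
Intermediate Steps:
S(f) = 867 (S(f) = 80 + 787 = 867)
S(1330) + C(n(-20)) = 867 + 1417*(-20)² = 867 + 1417*400 = 867 + 566800 = 567667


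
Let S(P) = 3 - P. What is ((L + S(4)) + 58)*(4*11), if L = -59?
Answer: -88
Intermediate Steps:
((L + S(4)) + 58)*(4*11) = ((-59 + (3 - 1*4)) + 58)*(4*11) = ((-59 + (3 - 4)) + 58)*44 = ((-59 - 1) + 58)*44 = (-60 + 58)*44 = -2*44 = -88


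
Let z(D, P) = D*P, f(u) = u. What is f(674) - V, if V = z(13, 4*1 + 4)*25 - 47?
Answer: -1879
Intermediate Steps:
V = 2553 (V = (13*(4*1 + 4))*25 - 47 = (13*(4 + 4))*25 - 47 = (13*8)*25 - 47 = 104*25 - 47 = 2600 - 47 = 2553)
f(674) - V = 674 - 1*2553 = 674 - 2553 = -1879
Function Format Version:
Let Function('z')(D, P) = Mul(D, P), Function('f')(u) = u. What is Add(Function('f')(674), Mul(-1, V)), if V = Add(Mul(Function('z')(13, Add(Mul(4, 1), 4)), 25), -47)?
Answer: -1879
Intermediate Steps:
V = 2553 (V = Add(Mul(Mul(13, Add(Mul(4, 1), 4)), 25), -47) = Add(Mul(Mul(13, Add(4, 4)), 25), -47) = Add(Mul(Mul(13, 8), 25), -47) = Add(Mul(104, 25), -47) = Add(2600, -47) = 2553)
Add(Function('f')(674), Mul(-1, V)) = Add(674, Mul(-1, 2553)) = Add(674, -2553) = -1879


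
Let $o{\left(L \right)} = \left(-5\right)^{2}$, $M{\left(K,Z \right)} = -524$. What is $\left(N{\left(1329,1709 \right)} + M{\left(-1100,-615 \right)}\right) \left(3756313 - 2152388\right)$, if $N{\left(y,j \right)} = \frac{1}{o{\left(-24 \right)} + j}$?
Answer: $- \frac{1457350313875}{1734} \approx -8.4046 \cdot 10^{8}$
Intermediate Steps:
$o{\left(L \right)} = 25$
$N{\left(y,j \right)} = \frac{1}{25 + j}$
$\left(N{\left(1329,1709 \right)} + M{\left(-1100,-615 \right)}\right) \left(3756313 - 2152388\right) = \left(\frac{1}{25 + 1709} - 524\right) \left(3756313 - 2152388\right) = \left(\frac{1}{1734} - 524\right) 1603925 = \left(- \frac{908615}{1734}\right) 1603925 = - \frac{1457350313875}{1734}$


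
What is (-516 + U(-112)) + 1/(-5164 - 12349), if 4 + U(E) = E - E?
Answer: -9106761/17513 ≈ -520.00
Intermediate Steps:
U(E) = -4 (U(E) = -4 + (E - E) = -4 + 0 = -4)
(-516 + U(-112)) + 1/(-5164 - 12349) = (-516 - 4) + 1/(-5164 - 12349) = -520 + 1/(-17513) = -520 - 1/17513 = -9106761/17513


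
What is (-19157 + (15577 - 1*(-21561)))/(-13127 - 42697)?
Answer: -17981/55824 ≈ -0.32210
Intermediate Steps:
(-19157 + (15577 - 1*(-21561)))/(-13127 - 42697) = (-19157 + (15577 + 21561))/(-55824) = (-19157 + 37138)*(-1/55824) = 17981*(-1/55824) = -17981/55824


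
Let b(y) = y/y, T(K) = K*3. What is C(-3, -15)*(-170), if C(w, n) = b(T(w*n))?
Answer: -170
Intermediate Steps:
T(K) = 3*K
b(y) = 1
C(w, n) = 1
C(-3, -15)*(-170) = 1*(-170) = -170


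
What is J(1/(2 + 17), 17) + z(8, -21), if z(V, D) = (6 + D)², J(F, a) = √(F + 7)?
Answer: 225 + √2546/19 ≈ 227.66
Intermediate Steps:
J(F, a) = √(7 + F)
J(1/(2 + 17), 17) + z(8, -21) = √(7 + 1/(2 + 17)) + (6 - 21)² = √(7 + 1/19) + (-15)² = √(7 + 1/19) + 225 = √(134/19) + 225 = √2546/19 + 225 = 225 + √2546/19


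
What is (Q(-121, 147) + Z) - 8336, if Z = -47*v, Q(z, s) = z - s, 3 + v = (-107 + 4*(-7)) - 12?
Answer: -1554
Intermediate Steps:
v = -150 (v = -3 + ((-107 + 4*(-7)) - 12) = -3 + ((-107 - 28) - 12) = -3 + (-135 - 12) = -3 - 147 = -150)
Z = 7050 (Z = -47*(-150) = 7050)
(Q(-121, 147) + Z) - 8336 = ((-121 - 1*147) + 7050) - 8336 = ((-121 - 147) + 7050) - 8336 = (-268 + 7050) - 8336 = 6782 - 8336 = -1554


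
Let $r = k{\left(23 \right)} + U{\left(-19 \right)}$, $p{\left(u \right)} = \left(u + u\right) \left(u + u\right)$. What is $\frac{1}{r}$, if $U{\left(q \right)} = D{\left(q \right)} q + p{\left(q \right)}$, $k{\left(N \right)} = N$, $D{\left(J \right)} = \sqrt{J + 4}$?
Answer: $\frac{489}{719168} + \frac{19 i \sqrt{15}}{2157504} \approx 0.00067995 + 3.4107 \cdot 10^{-5} i$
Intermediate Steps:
$p{\left(u \right)} = 4 u^{2}$ ($p{\left(u \right)} = 2 u 2 u = 4 u^{2}$)
$D{\left(J \right)} = \sqrt{4 + J}$
$U{\left(q \right)} = 4 q^{2} + q \sqrt{4 + q}$ ($U{\left(q \right)} = \sqrt{4 + q} q + 4 q^{2} = q \sqrt{4 + q} + 4 q^{2} = 4 q^{2} + q \sqrt{4 + q}$)
$r = 1467 - 19 i \sqrt{15}$ ($r = 23 - 19 \left(\sqrt{4 - 19} + 4 \left(-19\right)\right) = 23 - 19 \left(\sqrt{-15} - 76\right) = 23 - 19 \left(i \sqrt{15} - 76\right) = 23 - 19 \left(-76 + i \sqrt{15}\right) = 23 + \left(1444 - 19 i \sqrt{15}\right) = 1467 - 19 i \sqrt{15} \approx 1467.0 - 73.587 i$)
$\frac{1}{r} = \frac{1}{1467 - 19 i \sqrt{15}}$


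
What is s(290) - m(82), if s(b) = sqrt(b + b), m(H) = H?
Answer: -82 + 2*sqrt(145) ≈ -57.917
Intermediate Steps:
s(b) = sqrt(2)*sqrt(b) (s(b) = sqrt(2*b) = sqrt(2)*sqrt(b))
s(290) - m(82) = sqrt(2)*sqrt(290) - 1*82 = 2*sqrt(145) - 82 = -82 + 2*sqrt(145)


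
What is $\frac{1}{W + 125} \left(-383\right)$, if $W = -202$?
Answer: $\frac{383}{77} \approx 4.974$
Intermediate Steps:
$\frac{1}{W + 125} \left(-383\right) = \frac{1}{-202 + 125} \left(-383\right) = \frac{1}{-77} \left(-383\right) = \left(- \frac{1}{77}\right) \left(-383\right) = \frac{383}{77}$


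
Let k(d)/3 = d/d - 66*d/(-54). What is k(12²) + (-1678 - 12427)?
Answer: -13574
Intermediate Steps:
k(d) = 3 + 11*d/3 (k(d) = 3*(d/d - 66*d/(-54)) = 3*(1 - 66*d*(-1/54)) = 3*(1 + 11*d/9) = 3 + 11*d/3)
k(12²) + (-1678 - 12427) = (3 + (11/3)*12²) + (-1678 - 12427) = (3 + (11/3)*144) - 14105 = (3 + 528) - 14105 = 531 - 14105 = -13574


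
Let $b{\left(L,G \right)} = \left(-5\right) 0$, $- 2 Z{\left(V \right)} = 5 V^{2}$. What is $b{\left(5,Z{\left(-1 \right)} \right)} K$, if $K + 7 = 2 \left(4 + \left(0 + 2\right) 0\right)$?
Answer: $0$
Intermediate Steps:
$Z{\left(V \right)} = - \frac{5 V^{2}}{2}$
$b{\left(L,G \right)} = 0$
$K = 1$ ($K = -7 + 2 \left(4 + \left(0 + 2\right) 0\right) = -7 + 2 \left(4 + 2 \cdot 0\right) = -7 + 2 \left(4 + 0\right) = -7 + 2 \cdot 4 = -7 + 8 = 1$)
$b{\left(5,Z{\left(-1 \right)} \right)} K = 0 \cdot 1 = 0$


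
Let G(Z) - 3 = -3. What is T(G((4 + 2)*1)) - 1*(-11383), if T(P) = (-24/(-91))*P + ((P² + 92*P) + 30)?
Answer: 11413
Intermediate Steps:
G(Z) = 0 (G(Z) = 3 - 3 = 0)
T(P) = 30 + P² + 8396*P/91 (T(P) = (-24*(-1/91))*P + (30 + P² + 92*P) = 24*P/91 + (30 + P² + 92*P) = 30 + P² + 8396*P/91)
T(G((4 + 2)*1)) - 1*(-11383) = (30 + 0² + (8396/91)*0) - 1*(-11383) = (30 + 0 + 0) + 11383 = 30 + 11383 = 11413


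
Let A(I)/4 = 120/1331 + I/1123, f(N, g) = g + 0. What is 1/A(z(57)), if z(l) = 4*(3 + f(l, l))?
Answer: 1494713/1816800 ≈ 0.82272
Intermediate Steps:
f(N, g) = g
z(l) = 12 + 4*l (z(l) = 4*(3 + l) = 12 + 4*l)
A(I) = 480/1331 + 4*I/1123 (A(I) = 4*(120/1331 + I/1123) = 480/1331 + 4*I/1123)
1/A(z(57)) = 1/(480/1331 + 4*(12 + 4*57)/1123) = 1/(480/1331 + 4*(12 + 228)/1123) = 1/(480/1331 + (4/1123)*240) = 1/(480/1331 + 960/1123) = 1/(1816800/1494713) = 1494713/1816800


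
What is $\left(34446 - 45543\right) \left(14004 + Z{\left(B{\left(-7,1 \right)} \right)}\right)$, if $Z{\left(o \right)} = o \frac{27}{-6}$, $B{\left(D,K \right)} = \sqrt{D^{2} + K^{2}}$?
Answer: $-155402388 + \frac{499365 \sqrt{2}}{2} \approx -1.5505 \cdot 10^{8}$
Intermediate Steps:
$Z{\left(o \right)} = - \frac{9 o}{2}$ ($Z{\left(o \right)} = o 27 \left(- \frac{1}{6}\right) = o \left(- \frac{9}{2}\right) = - \frac{9 o}{2}$)
$\left(34446 - 45543\right) \left(14004 + Z{\left(B{\left(-7,1 \right)} \right)}\right) = \left(34446 - 45543\right) \left(14004 - \frac{9 \sqrt{\left(-7\right)^{2} + 1^{2}}}{2}\right) = - 11097 \left(14004 - \frac{9 \sqrt{49 + 1}}{2}\right) = - 11097 \left(14004 - \frac{9 \sqrt{50}}{2}\right) = - 11097 \left(14004 - \frac{9 \cdot 5 \sqrt{2}}{2}\right) = - 11097 \left(14004 - \frac{45 \sqrt{2}}{2}\right) = -155402388 + \frac{499365 \sqrt{2}}{2}$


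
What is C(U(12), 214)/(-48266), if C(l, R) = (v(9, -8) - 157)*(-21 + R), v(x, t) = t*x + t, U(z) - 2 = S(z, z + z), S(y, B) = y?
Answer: 45741/48266 ≈ 0.94769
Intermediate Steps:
U(z) = 2 + z
v(x, t) = t + t*x
C(l, R) = 4977 - 237*R (C(l, R) = (-8*(1 + 9) - 157)*(-21 + R) = (-8*10 - 157)*(-21 + R) = (-80 - 157)*(-21 + R) = -237*(-21 + R) = 4977 - 237*R)
C(U(12), 214)/(-48266) = (4977 - 237*214)/(-48266) = (4977 - 50718)*(-1/48266) = -45741*(-1/48266) = 45741/48266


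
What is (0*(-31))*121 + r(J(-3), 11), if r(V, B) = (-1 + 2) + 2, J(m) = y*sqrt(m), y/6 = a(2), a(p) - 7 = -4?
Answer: 3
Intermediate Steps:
a(p) = 3 (a(p) = 7 - 4 = 3)
y = 18 (y = 6*3 = 18)
J(m) = 18*sqrt(m)
r(V, B) = 3 (r(V, B) = 1 + 2 = 3)
(0*(-31))*121 + r(J(-3), 11) = (0*(-31))*121 + 3 = 0*121 + 3 = 0 + 3 = 3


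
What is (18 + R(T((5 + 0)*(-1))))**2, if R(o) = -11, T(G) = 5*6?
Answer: 49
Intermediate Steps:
T(G) = 30
(18 + R(T((5 + 0)*(-1))))**2 = (18 - 11)**2 = 7**2 = 49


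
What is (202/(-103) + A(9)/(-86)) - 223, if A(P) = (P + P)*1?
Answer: -997280/4429 ≈ -225.17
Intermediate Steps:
A(P) = 2*P (A(P) = (2*P)*1 = 2*P)
(202/(-103) + A(9)/(-86)) - 223 = (202/(-103) + (2*9)/(-86)) - 223 = (202*(-1/103) + 18*(-1/86)) - 223 = (-202/103 - 9/43) - 223 = -9613/4429 - 223 = -997280/4429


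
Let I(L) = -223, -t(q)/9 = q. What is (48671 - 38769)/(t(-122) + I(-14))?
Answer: 9902/875 ≈ 11.317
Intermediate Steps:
t(q) = -9*q
(48671 - 38769)/(t(-122) + I(-14)) = (48671 - 38769)/(-9*(-122) - 223) = 9902/(1098 - 223) = 9902/875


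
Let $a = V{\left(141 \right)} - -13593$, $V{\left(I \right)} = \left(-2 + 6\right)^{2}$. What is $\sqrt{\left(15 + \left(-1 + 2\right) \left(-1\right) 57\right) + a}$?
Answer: $\sqrt{13567} \approx 116.48$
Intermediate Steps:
$V{\left(I \right)} = 16$ ($V{\left(I \right)} = 4^{2} = 16$)
$a = 13609$ ($a = 16 - -13593 = 16 + 13593 = 13609$)
$\sqrt{\left(15 + \left(-1 + 2\right) \left(-1\right) 57\right) + a} = \sqrt{\left(15 + \left(-1 + 2\right) \left(-1\right) 57\right) + 13609} = \sqrt{\left(15 + 1 \left(-1\right) 57\right) + 13609} = \sqrt{\left(15 - 57\right) + 13609} = \sqrt{-42 + 13609} = \sqrt{13567}$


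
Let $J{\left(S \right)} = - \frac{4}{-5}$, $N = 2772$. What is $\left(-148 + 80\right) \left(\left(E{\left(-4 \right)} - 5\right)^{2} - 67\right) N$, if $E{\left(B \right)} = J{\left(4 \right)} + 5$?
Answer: $\frac{312714864}{25} \approx 1.2509 \cdot 10^{7}$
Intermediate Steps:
$J{\left(S \right)} = \frac{4}{5}$ ($J{\left(S \right)} = \left(-4\right) \left(- \frac{1}{5}\right) = \frac{4}{5}$)
$E{\left(B \right)} = \frac{29}{5}$ ($E{\left(B \right)} = \frac{4}{5} + 5 = \frac{29}{5}$)
$\left(-148 + 80\right) \left(\left(E{\left(-4 \right)} - 5\right)^{2} - 67\right) N = \left(-148 + 80\right) \left(\left(\frac{29}{5} - 5\right)^{2} - 67\right) 2772 = - 68 \left(\left(\frac{4}{5}\right)^{2} - 67\right) 2772 = - 68 \left(\frac{16}{25} - 67\right) 2772 = \left(-68\right) \left(- \frac{1659}{25}\right) 2772 = \frac{112812}{25} \cdot 2772 = \frac{312714864}{25}$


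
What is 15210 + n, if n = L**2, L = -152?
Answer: 38314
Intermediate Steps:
n = 23104 (n = (-152)**2 = 23104)
15210 + n = 15210 + 23104 = 38314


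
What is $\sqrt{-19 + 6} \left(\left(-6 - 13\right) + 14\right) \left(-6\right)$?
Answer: $30 i \sqrt{13} \approx 108.17 i$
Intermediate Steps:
$\sqrt{-19 + 6} \left(\left(-6 - 13\right) + 14\right) \left(-6\right) = \sqrt{-13} \left(-19 + 14\right) \left(-6\right) = i \sqrt{13} \left(-5\right) \left(-6\right) = - 5 i \sqrt{13} \left(-6\right) = 30 i \sqrt{13}$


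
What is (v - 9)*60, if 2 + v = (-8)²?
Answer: 3180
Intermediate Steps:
v = 62 (v = -2 + (-8)² = -2 + 64 = 62)
(v - 9)*60 = (62 - 9)*60 = 53*60 = 3180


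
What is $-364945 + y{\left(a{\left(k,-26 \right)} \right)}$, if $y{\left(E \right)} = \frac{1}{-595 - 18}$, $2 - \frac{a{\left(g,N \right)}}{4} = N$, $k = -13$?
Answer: $- \frac{223711286}{613} \approx -3.6495 \cdot 10^{5}$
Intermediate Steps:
$a{\left(g,N \right)} = 8 - 4 N$
$y{\left(E \right)} = - \frac{1}{613}$ ($y{\left(E \right)} = \frac{1}{-613} = - \frac{1}{613}$)
$-364945 + y{\left(a{\left(k,-26 \right)} \right)} = -364945 - \frac{1}{613} = - \frac{223711286}{613}$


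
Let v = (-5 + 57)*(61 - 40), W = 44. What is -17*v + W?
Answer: -18520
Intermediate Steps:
v = 1092 (v = 52*21 = 1092)
-17*v + W = -17*1092 + 44 = -18564 + 44 = -18520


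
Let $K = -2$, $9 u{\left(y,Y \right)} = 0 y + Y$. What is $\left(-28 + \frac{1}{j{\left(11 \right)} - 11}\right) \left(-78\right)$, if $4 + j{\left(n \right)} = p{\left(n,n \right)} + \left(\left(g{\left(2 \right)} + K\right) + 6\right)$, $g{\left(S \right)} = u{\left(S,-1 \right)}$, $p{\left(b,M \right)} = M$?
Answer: $2886$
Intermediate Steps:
$u{\left(y,Y \right)} = \frac{Y}{9}$ ($u{\left(y,Y \right)} = \frac{0 y + Y}{9} = \frac{0 + Y}{9} = \frac{Y}{9}$)
$g{\left(S \right)} = - \frac{1}{9}$ ($g{\left(S \right)} = \frac{1}{9} \left(-1\right) = - \frac{1}{9}$)
$j{\left(n \right)} = - \frac{1}{9} + n$ ($j{\left(n \right)} = -4 + \left(n + \left(\left(- \frac{1}{9} - 2\right) + 6\right)\right) = -4 + \left(n + \left(- \frac{19}{9} + 6\right)\right) = -4 + \left(n + \frac{35}{9}\right) = -4 + \left(\frac{35}{9} + n\right) = - \frac{1}{9} + n$)
$\left(-28 + \frac{1}{j{\left(11 \right)} - 11}\right) \left(-78\right) = \left(-28 + \frac{1}{\left(- \frac{1}{9} + 11\right) - 11}\right) \left(-78\right) = \left(-28 + \frac{1}{\frac{98}{9} - 11}\right) \left(-78\right) = \left(-28 + \frac{1}{- \frac{1}{9}}\right) \left(-78\right) = \left(-28 - 9\right) \left(-78\right) = \left(-37\right) \left(-78\right) = 2886$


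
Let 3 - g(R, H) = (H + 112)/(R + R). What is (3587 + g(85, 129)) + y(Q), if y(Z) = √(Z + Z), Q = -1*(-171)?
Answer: 610059/170 + 3*√38 ≈ 3607.1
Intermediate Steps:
g(R, H) = 3 - (112 + H)/(2*R) (g(R, H) = 3 - (H + 112)/(R + R) = 3 - (112 + H)/(2*R))
Q = 171
y(Z) = √2*√Z (y(Z) = √(2*Z) = √2*√Z)
(3587 + g(85, 129)) + y(Q) = (3587 + (½)*(-112 - 1*129 + 6*85)/85) + √2*√171 = (3587 + (½)*(1/85)*(-112 - 129 + 510)) + √2*(3*√19) = (3587 + (½)*(1/85)*269) + 3*√38 = (3587 + 269/170) + 3*√38 = 610059/170 + 3*√38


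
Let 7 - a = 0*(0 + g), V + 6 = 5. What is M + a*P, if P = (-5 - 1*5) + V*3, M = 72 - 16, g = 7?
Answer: -35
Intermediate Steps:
V = -1 (V = -6 + 5 = -1)
a = 7 (a = 7 - 0*(0 + 7) = 7 - 0*7 = 7 - 1*0 = 7 + 0 = 7)
M = 56
P = -13 (P = (-5 - 1*5) - 1*3 = (-5 - 5) - 3 = -10 - 3 = -13)
M + a*P = 56 + 7*(-13) = 56 - 91 = -35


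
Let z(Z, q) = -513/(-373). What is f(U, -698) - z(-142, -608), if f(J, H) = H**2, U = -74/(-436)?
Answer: 181726579/373 ≈ 4.8720e+5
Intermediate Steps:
U = 37/218 (U = -74*(-1/436) = 37/218 ≈ 0.16972)
z(Z, q) = 513/373 (z(Z, q) = -513*(-1/373) = 513/373)
f(U, -698) - z(-142, -608) = (-698)**2 - 1*513/373 = 487204 - 513/373 = 181726579/373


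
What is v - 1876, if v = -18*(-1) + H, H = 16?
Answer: -1842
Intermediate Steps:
v = 34 (v = -18*(-1) + 16 = 18 + 16 = 34)
v - 1876 = 34 - 1876 = -1842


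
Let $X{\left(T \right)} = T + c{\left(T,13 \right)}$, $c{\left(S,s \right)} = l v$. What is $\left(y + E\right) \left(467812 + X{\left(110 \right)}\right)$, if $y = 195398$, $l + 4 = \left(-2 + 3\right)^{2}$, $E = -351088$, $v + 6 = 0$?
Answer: $-72853578600$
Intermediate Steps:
$v = -6$ ($v = -6 + 0 = -6$)
$l = -3$ ($l = -4 + \left(-2 + 3\right)^{2} = -4 + 1^{2} = -4 + 1 = -3$)
$c{\left(S,s \right)} = 18$ ($c{\left(S,s \right)} = \left(-3\right) \left(-6\right) = 18$)
$X{\left(T \right)} = 18 + T$ ($X{\left(T \right)} = T + 18 = 18 + T$)
$\left(y + E\right) \left(467812 + X{\left(110 \right)}\right) = \left(195398 - 351088\right) \left(467812 + \left(18 + 110\right)\right) = - 155690 \left(467812 + 128\right) = \left(-155690\right) 467940 = -72853578600$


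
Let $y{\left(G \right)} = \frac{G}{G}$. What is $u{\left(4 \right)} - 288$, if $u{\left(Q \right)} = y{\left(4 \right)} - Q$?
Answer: $-291$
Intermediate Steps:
$y{\left(G \right)} = 1$
$u{\left(Q \right)} = 1 - Q$
$u{\left(4 \right)} - 288 = \left(1 - 4\right) - 288 = -3 - 288 = -291$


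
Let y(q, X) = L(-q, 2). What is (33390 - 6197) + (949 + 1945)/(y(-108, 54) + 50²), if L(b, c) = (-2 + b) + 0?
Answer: 35433926/1303 ≈ 27194.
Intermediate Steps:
L(b, c) = -2 + b
y(q, X) = -2 - q
(33390 - 6197) + (949 + 1945)/(y(-108, 54) + 50²) = (33390 - 6197) + (949 + 1945)/((-2 - 1*(-108)) + 50²) = 27193 + 2894/((-2 + 108) + 2500) = 27193 + 2894/(106 + 2500) = 27193 + 2894/2606 = 27193 + 2894*(1/2606) = 27193 + 1447/1303 = 35433926/1303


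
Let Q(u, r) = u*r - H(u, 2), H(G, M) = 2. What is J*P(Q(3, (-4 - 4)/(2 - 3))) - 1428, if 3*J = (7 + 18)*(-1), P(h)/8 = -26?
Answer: 916/3 ≈ 305.33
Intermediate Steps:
Q(u, r) = -2 + r*u (Q(u, r) = u*r - 1*2 = r*u - 2 = -2 + r*u)
P(h) = -208 (P(h) = 8*(-26) = -208)
J = -25/3 (J = ((7 + 18)*(-1))/3 = (25*(-1))/3 = (⅓)*(-25) = -25/3 ≈ -8.3333)
J*P(Q(3, (-4 - 4)/(2 - 3))) - 1428 = -25/3*(-208) - 1428 = 5200/3 - 1428 = 916/3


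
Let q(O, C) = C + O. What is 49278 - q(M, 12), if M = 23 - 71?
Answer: 49314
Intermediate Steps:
M = -48
49278 - q(M, 12) = 49278 - (12 - 48) = 49278 - 1*(-36) = 49278 + 36 = 49314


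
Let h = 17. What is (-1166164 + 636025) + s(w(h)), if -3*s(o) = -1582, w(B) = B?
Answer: -1588835/3 ≈ -5.2961e+5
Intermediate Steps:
s(o) = 1582/3 (s(o) = -1/3*(-1582) = 1582/3)
(-1166164 + 636025) + s(w(h)) = (-1166164 + 636025) + 1582/3 = -530139 + 1582/3 = -1588835/3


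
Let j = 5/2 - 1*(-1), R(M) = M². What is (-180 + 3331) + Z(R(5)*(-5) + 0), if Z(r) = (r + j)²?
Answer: 71653/4 ≈ 17913.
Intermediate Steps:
j = 7/2 (j = 5*(½) + 1 = 5/2 + 1 = 7/2 ≈ 3.5000)
Z(r) = (7/2 + r)² (Z(r) = (r + 7/2)² = (7/2 + r)²)
(-180 + 3331) + Z(R(5)*(-5) + 0) = (-180 + 3331) + (7 + 2*(5²*(-5) + 0))²/4 = 3151 + (7 + 2*(25*(-5) + 0))²/4 = 3151 + (7 + 2*(-125 + 0))²/4 = 3151 + (7 + 2*(-125))²/4 = 3151 + (7 - 250)²/4 = 3151 + (¼)*(-243)² = 3151 + (¼)*59049 = 3151 + 59049/4 = 71653/4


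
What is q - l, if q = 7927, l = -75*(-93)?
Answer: 952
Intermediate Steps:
l = 6975
q - l = 7927 - 1*6975 = 7927 - 6975 = 952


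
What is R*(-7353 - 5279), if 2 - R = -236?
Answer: -3006416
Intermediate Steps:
R = 238 (R = 2 - 1*(-236) = 2 + 236 = 238)
R*(-7353 - 5279) = 238*(-7353 - 5279) = 238*(-12632) = -3006416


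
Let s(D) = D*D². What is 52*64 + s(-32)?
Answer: -29440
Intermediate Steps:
s(D) = D³
52*64 + s(-32) = 52*64 + (-32)³ = 3328 - 32768 = -29440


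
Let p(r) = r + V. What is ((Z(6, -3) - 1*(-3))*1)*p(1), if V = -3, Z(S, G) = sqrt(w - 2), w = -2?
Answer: -6 - 4*I ≈ -6.0 - 4.0*I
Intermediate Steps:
Z(S, G) = 2*I (Z(S, G) = sqrt(-2 - 2) = sqrt(-4) = 2*I)
p(r) = -3 + r (p(r) = r - 3 = -3 + r)
((Z(6, -3) - 1*(-3))*1)*p(1) = ((2*I - 1*(-3))*1)*(-3 + 1) = ((2*I + 3)*1)*(-2) = ((3 + 2*I)*1)*(-2) = (3 + 2*I)*(-2) = -6 - 4*I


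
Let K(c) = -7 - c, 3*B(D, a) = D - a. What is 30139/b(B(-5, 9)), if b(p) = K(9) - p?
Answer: -90417/34 ≈ -2659.3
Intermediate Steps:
B(D, a) = -a/3 + D/3 (B(D, a) = (D - a)/3 = -a/3 + D/3)
b(p) = -16 - p (b(p) = (-7 - 1*9) - p = (-7 - 9) - p = -16 - p)
30139/b(B(-5, 9)) = 30139/(-16 - (-⅓*9 + (⅓)*(-5))) = 30139/(-16 - (-3 - 5/3)) = 30139/(-16 - 1*(-14/3)) = 30139/(-16 + 14/3) = 30139/(-34/3) = 30139*(-3/34) = -90417/34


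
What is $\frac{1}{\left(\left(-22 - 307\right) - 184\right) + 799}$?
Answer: $\frac{1}{286} \approx 0.0034965$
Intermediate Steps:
$\frac{1}{\left(\left(-22 - 307\right) - 184\right) + 799} = \frac{1}{\left(-329 - 184\right) + 799} = \frac{1}{-513 + 799} = \frac{1}{286}$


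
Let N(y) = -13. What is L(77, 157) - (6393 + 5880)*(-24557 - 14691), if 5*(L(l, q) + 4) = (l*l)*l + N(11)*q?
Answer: 2408907992/5 ≈ 4.8178e+8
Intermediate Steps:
L(l, q) = -4 - 13*q/5 + l³/5 (L(l, q) = -4 + ((l*l)*l - 13*q)/5 = -4 + (l²*l - 13*q)/5 = -4 + (l³ - 13*q)/5 = -4 + (-13*q/5 + l³/5) = -4 - 13*q/5 + l³/5)
L(77, 157) - (6393 + 5880)*(-24557 - 14691) = (-4 - 13/5*157 + (⅕)*77³) - (6393 + 5880)*(-24557 - 14691) = (-4 - 2041/5 + (⅕)*456533) - 12273*(-39248) = (-4 - 2041/5 + 456533/5) - 1*(-481690704) = 454472/5 + 481690704 = 2408907992/5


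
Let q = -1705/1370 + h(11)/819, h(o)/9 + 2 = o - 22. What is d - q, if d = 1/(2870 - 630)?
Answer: 425897/306880 ≈ 1.3878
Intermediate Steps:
h(o) = -216 + 9*o (h(o) = -18 + 9*(o - 22) = -18 + 9*(-22 + o) = -18 + (-198 + 9*o) = -216 + 9*o)
q = -2661/1918 (q = -1705/1370 + (-216 + 9*11)/819 = -1705*1/1370 + (-216 + 99)*(1/819) = -341/274 - 117*1/819 = -341/274 - 1/7 = -2661/1918 ≈ -1.3874)
d = 1/2240 ≈ 0.00044643
d - q = 1/2240 - 1*(-2661/1918) = 1/2240 + 2661/1918 = 425897/306880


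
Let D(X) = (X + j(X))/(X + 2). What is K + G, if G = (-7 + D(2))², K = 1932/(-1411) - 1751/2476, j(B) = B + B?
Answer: 24607049/873409 ≈ 28.174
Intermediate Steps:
j(B) = 2*B
K = -7254293/3493636 (K = 1932*(-1/1411) - 1751*1/2476 = -1932/1411 - 1751/2476 = -7254293/3493636 ≈ -2.0764)
D(X) = 3*X/(2 + X) (D(X) = (X + 2*X)/(X + 2) = (3*X)/(2 + X) = 3*X/(2 + X))
G = 121/4 (G = (-7 + 3*2/(2 + 2))² = (-7 + 3*2/4)² = (-7 + 3*2*(¼))² = (-7 + 3/2)² = (-11/2)² = 121/4 ≈ 30.250)
K + G = -7254293/3493636 + 121/4 = 24607049/873409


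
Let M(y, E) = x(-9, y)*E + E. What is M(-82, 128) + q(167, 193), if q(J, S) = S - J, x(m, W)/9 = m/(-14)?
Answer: 6262/7 ≈ 894.57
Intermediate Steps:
x(m, W) = -9*m/14 (x(m, W) = 9*(m/(-14)) = 9*(m*(-1/14)) = 9*(-m/14) = -9*m/14)
M(y, E) = 95*E/14 (M(y, E) = (-9/14*(-9))*E + E = 81*E/14 + E = 95*E/14)
M(-82, 128) + q(167, 193) = (95/14)*128 + (193 - 1*167) = 6080/7 + (193 - 167) = 6080/7 + 26 = 6262/7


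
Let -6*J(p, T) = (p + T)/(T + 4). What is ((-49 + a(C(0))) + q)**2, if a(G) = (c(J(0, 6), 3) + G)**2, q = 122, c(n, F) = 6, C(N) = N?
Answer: 11881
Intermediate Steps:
J(p, T) = -(T + p)/(6*(4 + T)) (J(p, T) = -(p + T)/(6*(T + 4)) = -(T + p)/(6*(4 + T)))
a(G) = (6 + G)**2
((-49 + a(C(0))) + q)**2 = ((-49 + (6 + 0)**2) + 122)**2 = ((-49 + 6**2) + 122)**2 = ((-49 + 36) + 122)**2 = (-13 + 122)**2 = 109**2 = 11881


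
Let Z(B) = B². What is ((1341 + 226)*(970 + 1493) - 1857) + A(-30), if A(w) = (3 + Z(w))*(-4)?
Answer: 3854052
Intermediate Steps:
A(w) = -12 - 4*w² (A(w) = (3 + w²)*(-4) = -12 - 4*w²)
((1341 + 226)*(970 + 1493) - 1857) + A(-30) = ((1341 + 226)*(970 + 1493) - 1857) + (-12 - 4*(-30)²) = (1567*2463 - 1857) + (-12 - 4*900) = (3859521 - 1857) + (-12 - 3600) = 3857664 - 3612 = 3854052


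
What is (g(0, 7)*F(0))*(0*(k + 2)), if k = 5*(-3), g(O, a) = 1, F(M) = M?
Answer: 0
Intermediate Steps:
k = -15
(g(0, 7)*F(0))*(0*(k + 2)) = (1*0)*(0*(-15 + 2)) = 0*(0*(-13)) = 0*0 = 0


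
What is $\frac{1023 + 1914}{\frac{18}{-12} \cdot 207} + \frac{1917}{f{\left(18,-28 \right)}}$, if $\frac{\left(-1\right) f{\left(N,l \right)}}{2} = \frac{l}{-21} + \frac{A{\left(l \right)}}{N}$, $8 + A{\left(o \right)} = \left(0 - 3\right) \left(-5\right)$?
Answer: $- \frac{3632069}{6417} \approx -566.01$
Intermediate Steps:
$A{\left(o \right)} = 7$ ($A{\left(o \right)} = -8 + \left(0 - 3\right) \left(-5\right) = -8 - -15 = -8 + 15 = 7$)
$f{\left(N,l \right)} = - \frac{14}{N} + \frac{2 l}{21}$ ($f{\left(N,l \right)} = - 2 \left(\frac{l}{-21} + \frac{7}{N}\right) = - 2 \left(l \left(- \frac{1}{21}\right) + \frac{7}{N}\right) = - 2 \left(- \frac{l}{21} + \frac{7}{N}\right) = - 2 \left(\frac{7}{N} - \frac{l}{21}\right) = - \frac{14}{N} + \frac{2 l}{21}$)
$\frac{1023 + 1914}{\frac{18}{-12} \cdot 207} + \frac{1917}{f{\left(18,-28 \right)}} = \frac{1023 + 1914}{\frac{18}{-12} \cdot 207} + \frac{1917}{- \frac{14}{18} + \frac{2}{21} \left(-28\right)} = \frac{2937}{18 \left(- \frac{1}{12}\right) 207} + \frac{1917}{\left(-14\right) \frac{1}{18} - \frac{8}{3}} = \frac{2937}{\left(- \frac{3}{2}\right) 207} + \frac{1917}{- \frac{7}{9} - \frac{8}{3}} = \frac{2937}{- \frac{621}{2}} + \frac{1917}{- \frac{31}{9}} = 2937 \left(- \frac{2}{621}\right) + 1917 \left(- \frac{9}{31}\right) = - \frac{1958}{207} - \frac{17253}{31} = - \frac{3632069}{6417}$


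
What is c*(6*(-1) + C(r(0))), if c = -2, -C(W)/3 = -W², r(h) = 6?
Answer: -204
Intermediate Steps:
C(W) = 3*W² (C(W) = -(-3)*W² = 3*W²)
c*(6*(-1) + C(r(0))) = -2*(6*(-1) + 3*6²) = -2*(-6 + 3*36) = -2*(-6 + 108) = -2*102 = -204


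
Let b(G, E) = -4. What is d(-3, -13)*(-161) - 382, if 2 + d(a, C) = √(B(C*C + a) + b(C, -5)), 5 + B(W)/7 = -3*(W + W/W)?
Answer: -60 - 483*I*√394 ≈ -60.0 - 9587.3*I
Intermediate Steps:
B(W) = -56 - 21*W (B(W) = -35 + 7*(-3*(W + W/W)) = -35 + 7*(-3*(W + 1)) = -35 + 7*(-3*(1 + W)) = -35 + 7*(-3 - 3*W) = -35 + (-21 - 21*W) = -56 - 21*W)
d(a, C) = -2 + √(-60 - 21*a - 21*C²) (d(a, C) = -2 + √((-56 - 21*(C*C + a)) - 4) = -2 + √((-56 - 21*(C² + a)) - 4) = -2 + √((-56 - 21*(a + C²)) - 4) = -2 + √((-56 + (-21*a - 21*C²)) - 4) = -2 + √((-56 - 21*a - 21*C²) - 4) = -2 + √(-60 - 21*a - 21*C²))
d(-3, -13)*(-161) - 382 = (-2 + √(-60 - 21*(-3) - 21*(-13)²))*(-161) - 382 = (-2 + √(-60 + 63 - 21*169))*(-161) - 382 = (-2 + √(-60 + 63 - 3549))*(-161) - 382 = (-2 + √(-3546))*(-161) - 382 = (-2 + 3*I*√394)*(-161) - 382 = (322 - 483*I*√394) - 382 = -60 - 483*I*√394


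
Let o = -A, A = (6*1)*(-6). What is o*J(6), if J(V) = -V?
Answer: -216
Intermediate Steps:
A = -36 (A = 6*(-6) = -36)
o = 36 (o = -1*(-36) = 36)
o*J(6) = 36*(-1*6) = 36*(-6) = -216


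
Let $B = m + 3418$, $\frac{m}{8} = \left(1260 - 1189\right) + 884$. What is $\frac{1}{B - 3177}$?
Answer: $\frac{1}{7881} \approx 0.00012689$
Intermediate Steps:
$m = 7640$ ($m = 8 \left(\left(1260 - 1189\right) + 884\right) = 8 \left(71 + 884\right) = 8 \cdot 955 = 7640$)
$B = 11058$ ($B = 7640 + 3418 = 11058$)
$\frac{1}{B - 3177} = \frac{1}{11058 - 3177} = \frac{1}{7881}$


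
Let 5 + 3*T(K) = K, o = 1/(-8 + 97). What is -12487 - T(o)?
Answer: -1111195/89 ≈ -12485.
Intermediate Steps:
o = 1/89 ≈ 0.011236
T(K) = -5/3 + K/3
-12487 - T(o) = -12487 - (-5/3 + (⅓)*(1/89)) = -12487 - (-5/3 + 1/267) = -12487 - 1*(-148/89) = -12487 + 148/89 = -1111195/89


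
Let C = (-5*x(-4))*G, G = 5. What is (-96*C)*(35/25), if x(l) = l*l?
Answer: 53760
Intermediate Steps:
x(l) = l²
C = -400 (C = -5*(-4)²*5 = -5*16*5 = -80*5 = -400)
(-96*C)*(35/25) = (-96*(-400))*(35/25) = 38400*(35*(1/25)) = 38400*(7/5) = 53760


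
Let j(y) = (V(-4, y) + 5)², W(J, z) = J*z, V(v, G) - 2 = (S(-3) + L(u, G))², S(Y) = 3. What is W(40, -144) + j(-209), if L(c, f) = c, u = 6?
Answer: 1984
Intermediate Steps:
V(v, G) = 83 (V(v, G) = 2 + (3 + 6)² = 2 + 9² = 2 + 81 = 83)
j(y) = 7744 (j(y) = (83 + 5)² = 88² = 7744)
W(40, -144) + j(-209) = 40*(-144) + 7744 = -5760 + 7744 = 1984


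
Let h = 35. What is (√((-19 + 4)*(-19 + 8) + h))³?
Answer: 2000*√2 ≈ 2828.4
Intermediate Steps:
(√((-19 + 4)*(-19 + 8) + h))³ = (√((-19 + 4)*(-19 + 8) + 35))³ = (√(-15*(-11) + 35))³ = (√(165 + 35))³ = (√200)³ = (10*√2)³ = 2000*√2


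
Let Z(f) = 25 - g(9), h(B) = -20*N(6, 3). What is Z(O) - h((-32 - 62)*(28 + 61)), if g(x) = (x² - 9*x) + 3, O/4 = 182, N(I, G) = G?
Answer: 82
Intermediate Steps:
O = 728 (O = 4*182 = 728)
h(B) = -60 (h(B) = -20*3 = -60)
g(x) = 3 + x² - 9*x
Z(f) = 22 (Z(f) = 25 - (3 + 9² - 9*9) = 25 - (3 + 81 - 81) = 25 - 1*3 = 25 - 3 = 22)
Z(O) - h((-32 - 62)*(28 + 61)) = 22 - 1*(-60) = 22 + 60 = 82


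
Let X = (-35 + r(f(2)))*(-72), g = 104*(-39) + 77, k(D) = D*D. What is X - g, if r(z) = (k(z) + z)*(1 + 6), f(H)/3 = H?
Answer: -14669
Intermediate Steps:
k(D) = D²
f(H) = 3*H
r(z) = 7*z + 7*z² (r(z) = (z² + z)*(1 + 6) = (z + z²)*7 = 7*z + 7*z²)
g = -3979 (g = -4056 + 77 = -3979)
X = -18648 (X = (-35 + 7*(3*2)*(1 + 3*2))*(-72) = (-35 + 7*6*(1 + 6))*(-72) = (-35 + 7*6*7)*(-72) = (-35 + 294)*(-72) = 259*(-72) = -18648)
X - g = -18648 - 1*(-3979) = -18648 + 3979 = -14669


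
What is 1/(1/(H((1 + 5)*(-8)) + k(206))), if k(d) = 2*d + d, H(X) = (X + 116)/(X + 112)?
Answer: 9905/16 ≈ 619.06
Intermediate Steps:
H(X) = (116 + X)/(112 + X)
k(d) = 3*d
1/(1/(H((1 + 5)*(-8)) + k(206))) = 1/(1/((116 + (1 + 5)*(-8))/(112 + (1 + 5)*(-8)) + 3*206)) = 1/(1/((116 + 6*(-8))/(112 + 6*(-8)) + 618)) = 1/(1/((116 - 48)/(112 - 48) + 618)) = 1/(1/(68/64 + 618)) = 1/(1/((1/64)*68 + 618)) = 1/(1/(17/16 + 618)) = 1/(1/(9905/16)) = 1/(16/9905) = 9905/16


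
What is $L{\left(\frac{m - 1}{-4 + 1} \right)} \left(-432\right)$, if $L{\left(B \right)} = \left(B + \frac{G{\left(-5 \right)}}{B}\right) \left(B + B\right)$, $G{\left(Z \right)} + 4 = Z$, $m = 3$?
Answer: $7392$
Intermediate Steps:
$G{\left(Z \right)} = -4 + Z$
$L{\left(B \right)} = 2 B \left(B - \frac{9}{B}\right)$ ($L{\left(B \right)} = \left(B + \frac{-4 - 5}{B}\right) \left(B + B\right) = \left(B - \frac{9}{B}\right) 2 B = 2 B \left(B - \frac{9}{B}\right)$)
$L{\left(\frac{m - 1}{-4 + 1} \right)} \left(-432\right) = \left(-18 + 2 \left(\frac{3 - 1}{-4 + 1}\right)^{2}\right) \left(-432\right) = \left(-18 + 2 \left(\frac{2}{-3}\right)^{2}\right) \left(-432\right) = \left(-18 + 2 \left(2 \left(- \frac{1}{3}\right)\right)^{2}\right) \left(-432\right) = \left(-18 + 2 \left(- \frac{2}{3}\right)^{2}\right) \left(-432\right) = \left(-18 + 2 \cdot \frac{4}{9}\right) \left(-432\right) = \left(-18 + \frac{8}{9}\right) \left(-432\right) = \left(- \frac{154}{9}\right) \left(-432\right) = 7392$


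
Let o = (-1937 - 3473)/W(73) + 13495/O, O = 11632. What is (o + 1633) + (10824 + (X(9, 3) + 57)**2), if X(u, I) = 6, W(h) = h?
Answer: 13885963951/849136 ≈ 16353.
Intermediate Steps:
o = -61943985/849136 (o = (-1937 - 3473)/73 + 13495/11632 = -5410*1/73 + 13495*(1/11632) = -5410/73 + 13495/11632 = -61943985/849136 ≈ -72.949)
(o + 1633) + (10824 + (X(9, 3) + 57)**2) = (-61943985/849136 + 1633) + (10824 + (6 + 57)**2) = 1324695103/849136 + (10824 + 63**2) = 1324695103/849136 + (10824 + 3969) = 1324695103/849136 + 14793 = 13885963951/849136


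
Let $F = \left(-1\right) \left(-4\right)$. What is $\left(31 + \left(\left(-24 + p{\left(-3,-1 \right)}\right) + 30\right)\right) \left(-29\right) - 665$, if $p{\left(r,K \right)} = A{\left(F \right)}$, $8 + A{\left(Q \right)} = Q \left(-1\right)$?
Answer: $-1390$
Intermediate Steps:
$F = 4$
$A{\left(Q \right)} = -8 - Q$ ($A{\left(Q \right)} = -8 + Q \left(-1\right) = -8 - Q$)
$p{\left(r,K \right)} = -12$ ($p{\left(r,K \right)} = -8 - 4 = -12$)
$\left(31 + \left(\left(-24 + p{\left(-3,-1 \right)}\right) + 30\right)\right) \left(-29\right) - 665 = \left(31 + \left(\left(-24 - 12\right) + 30\right)\right) \left(-29\right) - 665 = \left(31 + \left(-36 + 30\right)\right) \left(-29\right) - 665 = \left(31 - 6\right) \left(-29\right) - 665 = 25 \left(-29\right) - 665 = -725 - 665 = -1390$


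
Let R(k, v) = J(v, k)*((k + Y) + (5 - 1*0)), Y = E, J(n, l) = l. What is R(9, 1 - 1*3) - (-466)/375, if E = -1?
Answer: 44341/375 ≈ 118.24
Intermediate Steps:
Y = -1
R(k, v) = k*(4 + k) (R(k, v) = k*((k - 1) + (5 - 1*0)) = k*((-1 + k) + (5 + 0)) = k*((-1 + k) + 5) = k*(4 + k))
R(9, 1 - 1*3) - (-466)/375 = 9*(4 + 9) - (-466)/375 = 9*13 - (-466)/375 = 117 - 1*(-466/375) = 117 + 466/375 = 44341/375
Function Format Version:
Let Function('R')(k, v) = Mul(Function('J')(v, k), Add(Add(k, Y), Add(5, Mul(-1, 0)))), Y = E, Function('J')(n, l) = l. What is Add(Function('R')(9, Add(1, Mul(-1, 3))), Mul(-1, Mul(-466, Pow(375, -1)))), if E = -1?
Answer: Rational(44341, 375) ≈ 118.24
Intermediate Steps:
Y = -1
Function('R')(k, v) = Mul(k, Add(4, k)) (Function('R')(k, v) = Mul(k, Add(Add(k, -1), Add(5, Mul(-1, 0)))) = Mul(k, Add(Add(-1, k), Add(5, 0))) = Mul(k, Add(Add(-1, k), 5)) = Mul(k, Add(4, k)))
Add(Function('R')(9, Add(1, Mul(-1, 3))), Mul(-1, Mul(-466, Pow(375, -1)))) = Add(Mul(9, Add(4, 9)), Mul(-1, Mul(-466, Pow(375, -1)))) = Add(Mul(9, 13), Mul(-1, Mul(-466, Rational(1, 375)))) = Add(117, Mul(-1, Rational(-466, 375))) = Add(117, Rational(466, 375)) = Rational(44341, 375)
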